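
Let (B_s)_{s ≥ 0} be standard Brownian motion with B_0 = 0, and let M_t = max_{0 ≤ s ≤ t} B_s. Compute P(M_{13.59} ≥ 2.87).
P(M_{13.59} ≥ 2.87) = 2·P(B_{13.59} ≥ 2.87) = 2(1 − Φ(2.87/√13.59)) ≈ 0.4363

By the reflection principle for Brownian motion, P(M_t ≥ a) = 2 · P(B_t ≥ a) for a ≥ 0. Since B_t ~ N(0, t), P(B_t ≥ 2.87) = 1 − Φ(2.87/√t) = 1 − Φ(2.87/√13.59) = 1 − Φ(0.7785). So
  P(M_{13.59} ≥ 2.87) = 2(1 − Φ(0.7785)) ≈ 0.4363.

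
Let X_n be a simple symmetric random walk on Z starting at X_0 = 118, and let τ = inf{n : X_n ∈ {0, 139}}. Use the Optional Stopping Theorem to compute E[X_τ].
E[X_τ] = 118

X_n is a martingale and τ is a bounded-mean stopping time (indeed τ is finite a.s. with bounded expectation since the walk is in a bounded region). By the OST, E[X_τ] = E[X_0] = 118. Equivalently: E[X_τ] = 139 · P(hit 139 first) + 0 · P(hit 0 first) = 139 · (118/139) = 118.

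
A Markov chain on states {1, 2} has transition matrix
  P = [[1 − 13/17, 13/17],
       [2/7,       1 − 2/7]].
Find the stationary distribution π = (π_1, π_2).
π_1 = 34/125, π_2 = 91/125

Solve πP = π with π_1 + π_2 = 1. From πP = π: π_1 · (1 − 13/17) + π_2 · 2/7 = π_1 ⇒ π_2 · 2/7 = π_1 · 13/17 ⇒ π_2/π_1 = (13/17)/(2/7) = 91/34. Together with π_1 + π_2 = 1:
  π_1 = (2/7)/(13/17 + 2/7) = (2/7)/(125/119) = 34/125,
  π_2 = (13/17)/(13/17 + 2/7) = (13/17)/(125/119) = 91/125.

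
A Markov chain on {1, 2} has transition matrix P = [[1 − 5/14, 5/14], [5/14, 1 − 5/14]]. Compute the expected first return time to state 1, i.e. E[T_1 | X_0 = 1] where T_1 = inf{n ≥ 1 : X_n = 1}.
E[T_1 | X_0 = 1] = 1/π_1 = 2

For an irreducible recurrent Markov chain with stationary distribution π, E[T_i | X_0 = i] = 1/π_i (Kac's formula). Here π_1 = (5/14)/(5/14 + 5/14) = (5/14)/(5/7) = 1/2, so E[T_1 | X_0 = 1] = 1/π_1 = (5/14 + 5/14)/(5/14) = (5/7)/(5/14) = 2.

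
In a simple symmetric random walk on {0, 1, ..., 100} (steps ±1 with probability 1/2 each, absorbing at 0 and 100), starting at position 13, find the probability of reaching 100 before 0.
P(hit 100 before 0) = 13/100

Let u_k = P(hit 100 before 0 | start at k). Then u_0 = 0, u_100 = 1, and u_k = u_{k-1}/2 + u_{k+1}/2 for 1 ≤ k ≤ 99. This harmonic recurrence is solved by u_k = k/100, giving u_13 = 13/100.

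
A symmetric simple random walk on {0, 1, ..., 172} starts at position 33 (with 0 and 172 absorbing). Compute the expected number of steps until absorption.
E[τ | X_0 = 33] = 4587

Let v_k = E[τ | X_0 = k]. Boundary: v_0 = v_172 = 0. Recurrence: v_k = 1 + (v_{k-1} + v_{k+1})/2 for 1 ≤ k ≤ 171. The particular solution to v_k − (v_{k-1} + v_{k+1})/2 = 1 is v_k = −k^2. Adding homogeneous solution A + B k and matching boundaries gives v_k = k (172 − k). Substituting k = 33: v_33 = 33 · 139 = 4587.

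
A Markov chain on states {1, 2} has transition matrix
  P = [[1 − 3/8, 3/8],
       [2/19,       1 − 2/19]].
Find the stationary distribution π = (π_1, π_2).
π_1 = 16/73, π_2 = 57/73

Solve πP = π with π_1 + π_2 = 1. From πP = π: π_1 · (1 − 3/8) + π_2 · 2/19 = π_1 ⇒ π_2 · 2/19 = π_1 · 3/8 ⇒ π_2/π_1 = (3/8)/(2/19) = 57/16. Together with π_1 + π_2 = 1:
  π_1 = (2/19)/(3/8 + 2/19) = (2/19)/(73/152) = 16/73,
  π_2 = (3/8)/(3/8 + 2/19) = (3/8)/(73/152) = 57/73.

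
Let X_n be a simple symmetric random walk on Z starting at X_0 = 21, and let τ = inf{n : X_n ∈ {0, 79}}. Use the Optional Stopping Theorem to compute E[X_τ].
E[X_τ] = 21

X_n is a martingale and τ is a bounded-mean stopping time (indeed τ is finite a.s. with bounded expectation since the walk is in a bounded region). By the OST, E[X_τ] = E[X_0] = 21. Equivalently: E[X_τ] = 79 · P(hit 79 first) + 0 · P(hit 0 first) = 79 · (21/79) = 21.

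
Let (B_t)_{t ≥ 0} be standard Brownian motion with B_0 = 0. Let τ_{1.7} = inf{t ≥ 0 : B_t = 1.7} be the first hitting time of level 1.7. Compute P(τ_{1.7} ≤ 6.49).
P(τ_{1.7} ≤ 6.49) = 2(1 − Φ(1.7/√6.49)) = 2(1 − Φ(0.6673)) ≈ 0.5046

By the reflection principle for standard BM, P(τ_b ≤ t) = 2 · P(B_t ≥ b). Since B_t ~ N(0, t), P(B_t ≥ 1.7) = 1 − Φ(1.7/√t) = 1 − Φ(1.7/√6.49) = 1 − Φ(0.6673) ≈ 0.25229. Doubling: P(τ_{1.7} ≤ 6.49) ≈ 2 · 0.25229 = 0.50458 ≈ 0.5046.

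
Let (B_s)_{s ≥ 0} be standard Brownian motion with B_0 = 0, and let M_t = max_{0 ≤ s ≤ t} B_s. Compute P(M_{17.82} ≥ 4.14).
P(M_{17.82} ≥ 4.14) = 2·P(B_{17.82} ≥ 4.14) = 2(1 − Φ(4.14/√17.82)) ≈ 0.3267

By the reflection principle for Brownian motion, P(M_t ≥ a) = 2 · P(B_t ≥ a) for a ≥ 0. Since B_t ~ N(0, t), P(B_t ≥ 4.14) = 1 − Φ(4.14/√t) = 1 − Φ(4.14/√17.82) = 1 − Φ(0.9807). So
  P(M_{17.82} ≥ 4.14) = 2(1 − Φ(0.9807)) ≈ 0.3267.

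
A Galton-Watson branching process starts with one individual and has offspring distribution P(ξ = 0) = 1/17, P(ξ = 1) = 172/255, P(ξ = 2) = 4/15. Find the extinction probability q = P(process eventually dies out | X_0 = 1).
q = 15/68

The pgf is f(s) = 1/17 + 172/255·s + 4/15·s². The extinction probability q is the smallest fixed point of f in [0, 1]. Setting s = f(s):
  4/15·s² + (172/255 − 1)·s + 1/17 = 0
  4/15·s² − (1/17 + 4/15)·s + 1/17 = 0
which factors as (s − 1)·(4/15·s − 1/17) = 0, giving roots s = 1 and s = (1/17)/(4/15) = 15/68.
Mean offspring μ = 172/255 + 2·4/15 = 308/255 > 1 (supercritical), so q < 1. The extinction probability is the smaller root: q = (1/17)/(4/15) = 15/68.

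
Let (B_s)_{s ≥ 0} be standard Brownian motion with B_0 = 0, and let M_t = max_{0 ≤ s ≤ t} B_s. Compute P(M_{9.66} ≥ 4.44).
P(M_{9.66} ≥ 4.44) = 2·P(B_{9.66} ≥ 4.44) = 2(1 − Φ(4.44/√9.66)) ≈ 0.1531

By the reflection principle for Brownian motion, P(M_t ≥ a) = 2 · P(B_t ≥ a) for a ≥ 0. Since B_t ~ N(0, t), P(B_t ≥ 4.44) = 1 − Φ(4.44/√t) = 1 − Φ(4.44/√9.66) = 1 − Φ(1.4285). So
  P(M_{9.66} ≥ 4.44) = 2(1 − Φ(1.4285)) ≈ 0.1531.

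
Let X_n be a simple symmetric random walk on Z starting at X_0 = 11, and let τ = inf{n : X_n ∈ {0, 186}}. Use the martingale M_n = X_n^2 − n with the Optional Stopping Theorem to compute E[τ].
E[τ] = 1925

M_n = X_n^2 − n is a martingale (since E[X_{n+1}^2 | F_n] = X_n^2 + 1). By OST (τ has finite mean in a bounded region), E[M_τ] = E[M_0] = X_0^2 − 0 = 11^2 = 121. Also E[M_τ] = E[X_τ^2] − E[τ]. The walk exits at 0 or 186, with P(hit 186 first) = 11/186, so E[X_τ^2] = 186^2 · 11/186 + 0 = 2046. Thus E[τ] = E[X_τ^2] − E[M_τ] = 2046 − 121 = 1925 = 11(186 − 11) = 1925.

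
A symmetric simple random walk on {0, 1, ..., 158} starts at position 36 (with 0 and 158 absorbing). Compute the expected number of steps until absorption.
E[τ | X_0 = 36] = 4392

Let v_k = E[τ | X_0 = k]. Boundary: v_0 = v_158 = 0. Recurrence: v_k = 1 + (v_{k-1} + v_{k+1})/2 for 1 ≤ k ≤ 157. The particular solution to v_k − (v_{k-1} + v_{k+1})/2 = 1 is v_k = −k^2. Adding homogeneous solution A + B k and matching boundaries gives v_k = k (158 − k). Substituting k = 36: v_36 = 36 · 122 = 4392.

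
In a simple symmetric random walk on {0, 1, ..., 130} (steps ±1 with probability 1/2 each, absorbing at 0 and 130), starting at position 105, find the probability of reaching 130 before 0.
P(hit 130 before 0) = 105/130 = 21/26

Let u_k = P(hit 130 before 0 | start at k). Then u_0 = 0, u_130 = 1, and u_k = u_{k-1}/2 + u_{k+1}/2 for 1 ≤ k ≤ 129. This harmonic recurrence is solved by u_k = k/130, giving u_105 = 105/130 = 21/26.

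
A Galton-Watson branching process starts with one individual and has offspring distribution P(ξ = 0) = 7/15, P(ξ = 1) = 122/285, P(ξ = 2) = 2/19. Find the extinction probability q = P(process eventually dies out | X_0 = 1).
q = 1

Mean offspring μ = 0·7/15 + 1·122/285 + 2·2/19 = 182/285 ≤ 1. For μ ≤ 1 with offspring not concentrated at 1, the Galton-Watson process goes extinct almost surely, so q = 1.
(Algebraic check: The pgf is f(s) = 7/15 + 122/285·s + 2/19·s². The extinction probability q is the smallest fixed point of f in [0, 1]. Setting s = f(s):
  2/19·s² + (122/285 − 1)·s + 7/15 = 0
  2/19·s² − (7/15 + 2/19)·s + 7/15 = 0
which factors as (s − 1)·(2/19·s − 7/15) = 0, giving roots s = 1 and s = (7/15)/(2/19) = 133/30. Since 133/30 ≥ 1, the smallest root in [0, 1] is s = 1.)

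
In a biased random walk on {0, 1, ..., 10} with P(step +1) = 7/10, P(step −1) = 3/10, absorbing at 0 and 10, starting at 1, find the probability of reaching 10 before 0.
P(hit 10 before 0) = (1 − (3/7)^1) / (1 − (3/7)^10) = 40353607/70604050

Let u_k denote P(reach 10 before 0 | start at k). Boundary: u_0 = 0, u_10 = 1. Recurrence: u_k = 7/10·u_{k+1} + 3/10·u_{k-1} for 1 ≤ k ≤ 9. Try u_k = A + B·r^k with r = q/p = (3/10)/(7/10) = 3/7. Substitution satisfies the recurrence; boundary conditions give:
  u_k = (1 − r^k) / (1 − r^N) = (1 − (3/7)^1) / (1 − (3/7)^10) = 40353607/70604050.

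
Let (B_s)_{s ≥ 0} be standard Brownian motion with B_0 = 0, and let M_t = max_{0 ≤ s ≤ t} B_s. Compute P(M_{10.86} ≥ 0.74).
P(M_{10.86} ≥ 0.74) = 2·P(B_{10.86} ≥ 0.74) = 2(1 − Φ(0.74/√10.86)) ≈ 0.8223

By the reflection principle for Brownian motion, P(M_t ≥ a) = 2 · P(B_t ≥ a) for a ≥ 0. Since B_t ~ N(0, t), P(B_t ≥ 0.74) = 1 − Φ(0.74/√t) = 1 − Φ(0.74/√10.86) = 1 − Φ(0.2246). So
  P(M_{10.86} ≥ 0.74) = 2(1 − Φ(0.2246)) ≈ 0.8223.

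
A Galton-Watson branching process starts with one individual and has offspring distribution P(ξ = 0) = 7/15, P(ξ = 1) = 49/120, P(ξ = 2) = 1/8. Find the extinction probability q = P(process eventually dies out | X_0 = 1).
q = 1

Mean offspring μ = 0·7/15 + 1·49/120 + 2·1/8 = 79/120 ≤ 1. For μ ≤ 1 with offspring not concentrated at 1, the Galton-Watson process goes extinct almost surely, so q = 1.
(Algebraic check: The pgf is f(s) = 7/15 + 49/120·s + 1/8·s². The extinction probability q is the smallest fixed point of f in [0, 1]. Setting s = f(s):
  1/8·s² + (49/120 − 1)·s + 7/15 = 0
  1/8·s² − (7/15 + 1/8)·s + 7/15 = 0
which factors as (s − 1)·(1/8·s − 7/15) = 0, giving roots s = 1 and s = (7/15)/(1/8) = 56/15. Since 56/15 ≥ 1, the smallest root in [0, 1] is s = 1.)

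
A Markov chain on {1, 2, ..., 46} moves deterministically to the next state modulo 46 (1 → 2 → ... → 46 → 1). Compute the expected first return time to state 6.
E[T_6 | X_0 = 6] = 46

The chain cycles deterministically, so starting at state 6 it returns in exactly 46 steps. Equivalently, the stationary distribution is uniform π_j = 1/46 for every state j, so by Kac's formula E[T_6] = 1/π_6 = 46.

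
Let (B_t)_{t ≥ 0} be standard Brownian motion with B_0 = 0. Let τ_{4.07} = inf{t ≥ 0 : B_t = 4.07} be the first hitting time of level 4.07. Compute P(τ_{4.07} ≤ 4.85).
P(τ_{4.07} ≤ 4.85) = 2(1 − Φ(4.07/√4.85)) = 2(1 − Φ(1.8481)) ≈ 0.0646

By the reflection principle for standard BM, P(τ_b ≤ t) = 2 · P(B_t ≥ b). Since B_t ~ N(0, t), P(B_t ≥ 4.07) = 1 − Φ(4.07/√t) = 1 − Φ(4.07/√4.85) = 1 − Φ(1.8481) ≈ 0.03229. Doubling: P(τ_{4.07} ≤ 4.85) ≈ 2 · 0.03229 = 0.06458 ≈ 0.0646.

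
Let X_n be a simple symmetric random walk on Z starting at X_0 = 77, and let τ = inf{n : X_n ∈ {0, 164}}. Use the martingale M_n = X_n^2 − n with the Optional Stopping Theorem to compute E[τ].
E[τ] = 6699

M_n = X_n^2 − n is a martingale (since E[X_{n+1}^2 | F_n] = X_n^2 + 1). By OST (τ has finite mean in a bounded region), E[M_τ] = E[M_0] = X_0^2 − 0 = 77^2 = 5929. Also E[M_τ] = E[X_τ^2] − E[τ]. The walk exits at 0 or 164, with P(hit 164 first) = 77/164, so E[X_τ^2] = 164^2 · 77/164 + 0 = 12628. Thus E[τ] = E[X_τ^2] − E[M_τ] = 12628 − 5929 = 6699 = 77(164 − 77) = 6699.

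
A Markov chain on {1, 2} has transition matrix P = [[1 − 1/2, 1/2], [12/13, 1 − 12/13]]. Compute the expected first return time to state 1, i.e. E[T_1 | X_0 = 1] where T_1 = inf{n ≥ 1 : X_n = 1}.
E[T_1 | X_0 = 1] = 1/π_1 = 37/24

For an irreducible recurrent Markov chain with stationary distribution π, E[T_i | X_0 = i] = 1/π_i (Kac's formula). Here π_1 = (12/13)/(1/2 + 12/13) = (12/13)/(37/26) = 24/37, so E[T_1 | X_0 = 1] = 1/π_1 = (1/2 + 12/13)/(12/13) = (37/26)/(12/13) = 37/24.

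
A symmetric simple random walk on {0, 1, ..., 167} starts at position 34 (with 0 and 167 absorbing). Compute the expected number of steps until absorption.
E[τ | X_0 = 34] = 4522

Let v_k = E[τ | X_0 = k]. Boundary: v_0 = v_167 = 0. Recurrence: v_k = 1 + (v_{k-1} + v_{k+1})/2 for 1 ≤ k ≤ 166. The particular solution to v_k − (v_{k-1} + v_{k+1})/2 = 1 is v_k = −k^2. Adding homogeneous solution A + B k and matching boundaries gives v_k = k (167 − k). Substituting k = 34: v_34 = 34 · 133 = 4522.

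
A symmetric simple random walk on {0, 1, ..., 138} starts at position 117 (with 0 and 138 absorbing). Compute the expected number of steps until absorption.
E[τ | X_0 = 117] = 2457

Let v_k = E[τ | X_0 = k]. Boundary: v_0 = v_138 = 0. Recurrence: v_k = 1 + (v_{k-1} + v_{k+1})/2 for 1 ≤ k ≤ 137. The particular solution to v_k − (v_{k-1} + v_{k+1})/2 = 1 is v_k = −k^2. Adding homogeneous solution A + B k and matching boundaries gives v_k = k (138 − k). Substituting k = 117: v_117 = 117 · 21 = 2457.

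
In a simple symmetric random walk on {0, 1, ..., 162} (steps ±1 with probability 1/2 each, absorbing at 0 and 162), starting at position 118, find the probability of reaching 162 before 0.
P(hit 162 before 0) = 118/162 = 59/81

Let u_k = P(hit 162 before 0 | start at k). Then u_0 = 0, u_162 = 1, and u_k = u_{k-1}/2 + u_{k+1}/2 for 1 ≤ k ≤ 161. This harmonic recurrence is solved by u_k = k/162, giving u_118 = 118/162 = 59/81.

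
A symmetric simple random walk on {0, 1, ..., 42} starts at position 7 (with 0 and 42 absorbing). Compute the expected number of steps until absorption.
E[τ | X_0 = 7] = 245

Let v_k = E[τ | X_0 = k]. Boundary: v_0 = v_42 = 0. Recurrence: v_k = 1 + (v_{k-1} + v_{k+1})/2 for 1 ≤ k ≤ 41. The particular solution to v_k − (v_{k-1} + v_{k+1})/2 = 1 is v_k = −k^2. Adding homogeneous solution A + B k and matching boundaries gives v_k = k (42 − k). Substituting k = 7: v_7 = 7 · 35 = 245.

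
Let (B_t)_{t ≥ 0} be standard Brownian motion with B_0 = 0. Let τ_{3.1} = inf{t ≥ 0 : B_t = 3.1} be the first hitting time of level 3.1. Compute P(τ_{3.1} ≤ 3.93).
P(τ_{3.1} ≤ 3.93) = 2(1 − Φ(3.1/√3.93)) = 2(1 − Φ(1.5637)) ≈ 0.1179

By the reflection principle for standard BM, P(τ_b ≤ t) = 2 · P(B_t ≥ b). Since B_t ~ N(0, t), P(B_t ≥ 3.1) = 1 − Φ(3.1/√t) = 1 − Φ(3.1/√3.93) = 1 − Φ(1.5637) ≈ 0.05894. Doubling: P(τ_{3.1} ≤ 3.93) ≈ 2 · 0.05894 = 0.11788 ≈ 0.1179.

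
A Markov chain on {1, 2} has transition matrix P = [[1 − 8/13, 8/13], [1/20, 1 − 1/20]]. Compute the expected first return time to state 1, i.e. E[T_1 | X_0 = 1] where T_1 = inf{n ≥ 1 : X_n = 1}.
E[T_1 | X_0 = 1] = 1/π_1 = 173/13

For an irreducible recurrent Markov chain with stationary distribution π, E[T_i | X_0 = i] = 1/π_i (Kac's formula). Here π_1 = (1/20)/(8/13 + 1/20) = (1/20)/(173/260) = 13/173, so E[T_1 | X_0 = 1] = 1/π_1 = (8/13 + 1/20)/(1/20) = (173/260)/(1/20) = 173/13.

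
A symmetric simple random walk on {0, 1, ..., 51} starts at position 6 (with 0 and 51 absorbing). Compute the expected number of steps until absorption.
E[τ | X_0 = 6] = 270

Let v_k = E[τ | X_0 = k]. Boundary: v_0 = v_51 = 0. Recurrence: v_k = 1 + (v_{k-1} + v_{k+1})/2 for 1 ≤ k ≤ 50. The particular solution to v_k − (v_{k-1} + v_{k+1})/2 = 1 is v_k = −k^2. Adding homogeneous solution A + B k and matching boundaries gives v_k = k (51 − k). Substituting k = 6: v_6 = 6 · 45 = 270.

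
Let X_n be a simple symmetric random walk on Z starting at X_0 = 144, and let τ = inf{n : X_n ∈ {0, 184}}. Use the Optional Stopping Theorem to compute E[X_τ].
E[X_τ] = 144

X_n is a martingale and τ is a bounded-mean stopping time (indeed τ is finite a.s. with bounded expectation since the walk is in a bounded region). By the OST, E[X_τ] = E[X_0] = 144. Equivalently: E[X_τ] = 184 · P(hit 184 first) + 0 · P(hit 0 first) = 184 · (144/184) = 144.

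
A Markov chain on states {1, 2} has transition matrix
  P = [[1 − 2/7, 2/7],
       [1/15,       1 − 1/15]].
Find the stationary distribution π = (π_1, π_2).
π_1 = 7/37, π_2 = 30/37

Solve πP = π with π_1 + π_2 = 1. From πP = π: π_1 · (1 − 2/7) + π_2 · 1/15 = π_1 ⇒ π_2 · 1/15 = π_1 · 2/7 ⇒ π_2/π_1 = (2/7)/(1/15) = 30/7. Together with π_1 + π_2 = 1:
  π_1 = (1/15)/(2/7 + 1/15) = (1/15)/(37/105) = 7/37,
  π_2 = (2/7)/(2/7 + 1/15) = (2/7)/(37/105) = 30/37.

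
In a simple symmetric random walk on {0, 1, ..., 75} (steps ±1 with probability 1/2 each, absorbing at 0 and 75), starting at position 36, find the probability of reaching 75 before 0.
P(hit 75 before 0) = 36/75 = 12/25

Let u_k = P(hit 75 before 0 | start at k). Then u_0 = 0, u_75 = 1, and u_k = u_{k-1}/2 + u_{k+1}/2 for 1 ≤ k ≤ 74. This harmonic recurrence is solved by u_k = k/75, giving u_36 = 36/75 = 12/25.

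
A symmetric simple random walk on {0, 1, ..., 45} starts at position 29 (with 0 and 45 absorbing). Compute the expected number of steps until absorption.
E[τ | X_0 = 29] = 464

Let v_k = E[τ | X_0 = k]. Boundary: v_0 = v_45 = 0. Recurrence: v_k = 1 + (v_{k-1} + v_{k+1})/2 for 1 ≤ k ≤ 44. The particular solution to v_k − (v_{k-1} + v_{k+1})/2 = 1 is v_k = −k^2. Adding homogeneous solution A + B k and matching boundaries gives v_k = k (45 − k). Substituting k = 29: v_29 = 29 · 16 = 464.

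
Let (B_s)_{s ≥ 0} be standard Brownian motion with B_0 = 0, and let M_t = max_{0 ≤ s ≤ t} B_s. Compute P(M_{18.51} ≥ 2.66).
P(M_{18.51} ≥ 2.66) = 2·P(B_{18.51} ≥ 2.66) = 2(1 − Φ(2.66/√18.51)) ≈ 0.5364

By the reflection principle for Brownian motion, P(M_t ≥ a) = 2 · P(B_t ≥ a) for a ≥ 0. Since B_t ~ N(0, t), P(B_t ≥ 2.66) = 1 − Φ(2.66/√t) = 1 − Φ(2.66/√18.51) = 1 − Φ(0.6183). So
  P(M_{18.51} ≥ 2.66) = 2(1 − Φ(0.6183)) ≈ 0.5364.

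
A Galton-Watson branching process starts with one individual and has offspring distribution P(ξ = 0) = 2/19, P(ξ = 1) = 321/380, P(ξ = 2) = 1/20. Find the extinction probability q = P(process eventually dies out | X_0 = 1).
q = 1

Mean offspring μ = 0·2/19 + 1·321/380 + 2·1/20 = 359/380 ≤ 1. For μ ≤ 1 with offspring not concentrated at 1, the Galton-Watson process goes extinct almost surely, so q = 1.
(Algebraic check: The pgf is f(s) = 2/19 + 321/380·s + 1/20·s². The extinction probability q is the smallest fixed point of f in [0, 1]. Setting s = f(s):
  1/20·s² + (321/380 − 1)·s + 2/19 = 0
  1/20·s² − (2/19 + 1/20)·s + 2/19 = 0
which factors as (s − 1)·(1/20·s − 2/19) = 0, giving roots s = 1 and s = (2/19)/(1/20) = 40/19. Since 40/19 ≥ 1, the smallest root in [0, 1] is s = 1.)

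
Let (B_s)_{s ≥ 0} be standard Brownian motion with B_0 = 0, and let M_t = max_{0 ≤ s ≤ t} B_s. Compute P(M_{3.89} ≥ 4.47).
P(M_{3.89} ≥ 4.47) = 2·P(B_{3.89} ≥ 4.47) = 2(1 − Φ(4.47/√3.89)) ≈ 0.0234

By the reflection principle for Brownian motion, P(M_t ≥ a) = 2 · P(B_t ≥ a) for a ≥ 0. Since B_t ~ N(0, t), P(B_t ≥ 4.47) = 1 − Φ(4.47/√t) = 1 − Φ(4.47/√3.89) = 1 − Φ(2.2664). So
  P(M_{3.89} ≥ 4.47) = 2(1 − Φ(2.2664)) ≈ 0.0234.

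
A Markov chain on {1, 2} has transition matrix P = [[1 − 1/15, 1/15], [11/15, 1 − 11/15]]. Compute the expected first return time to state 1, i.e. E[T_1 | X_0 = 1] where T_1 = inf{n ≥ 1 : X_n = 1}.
E[T_1 | X_0 = 1] = 1/π_1 = 12/11

For an irreducible recurrent Markov chain with stationary distribution π, E[T_i | X_0 = i] = 1/π_i (Kac's formula). Here π_1 = (11/15)/(1/15 + 11/15) = (11/15)/(4/5) = 11/12, so E[T_1 | X_0 = 1] = 1/π_1 = (1/15 + 11/15)/(11/15) = (4/5)/(11/15) = 12/11.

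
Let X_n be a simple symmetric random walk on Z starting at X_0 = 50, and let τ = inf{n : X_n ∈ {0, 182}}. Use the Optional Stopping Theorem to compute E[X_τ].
E[X_τ] = 50

X_n is a martingale and τ is a bounded-mean stopping time (indeed τ is finite a.s. with bounded expectation since the walk is in a bounded region). By the OST, E[X_τ] = E[X_0] = 50. Equivalently: E[X_τ] = 182 · P(hit 182 first) + 0 · P(hit 0 first) = 182 · (50/182) = 50.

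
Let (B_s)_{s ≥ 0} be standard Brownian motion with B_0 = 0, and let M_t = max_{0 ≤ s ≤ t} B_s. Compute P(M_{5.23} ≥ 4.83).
P(M_{5.23} ≥ 4.83) = 2·P(B_{5.23} ≥ 4.83) = 2(1 − Φ(4.83/√5.23)) ≈ 0.0347

By the reflection principle for Brownian motion, P(M_t ≥ a) = 2 · P(B_t ≥ a) for a ≥ 0. Since B_t ~ N(0, t), P(B_t ≥ 4.83) = 1 − Φ(4.83/√t) = 1 − Φ(4.83/√5.23) = 1 − Φ(2.1120). So
  P(M_{5.23} ≥ 4.83) = 2(1 − Φ(2.1120)) ≈ 0.0347.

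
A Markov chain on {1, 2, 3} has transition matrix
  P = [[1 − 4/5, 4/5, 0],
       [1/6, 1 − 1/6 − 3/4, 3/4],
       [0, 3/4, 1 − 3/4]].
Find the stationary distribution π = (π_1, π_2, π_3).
π = (5/53, 24/53, 24/53)

This is a birth-death chain on three states, which satisfies detailed balance: π_1 · P_{12} = π_2 · P_{21} and π_2 · P_{23} = π_3 · P_{32}.
From π_1 · 4/5 = π_2 · 1/6: π_2/π_1 = (4/5)/(1/6) = 24/5.
From π_2 · 3/4 = π_3 · 3/4: π_3/π_2 = (3/4)/(3/4) = 1.
Take π_1 proportional to 1; then unnormalized π = (1, 24/5, 24/5). Normalize by dividing by the sum 53/5:
  π = (5/53, 24/53, 24/53).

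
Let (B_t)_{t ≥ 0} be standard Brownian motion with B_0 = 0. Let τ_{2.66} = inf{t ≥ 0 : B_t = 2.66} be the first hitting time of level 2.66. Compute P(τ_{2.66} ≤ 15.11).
P(τ_{2.66} ≤ 15.11) = 2(1 − Φ(2.66/√15.11)) = 2(1 − Φ(0.6843)) ≈ 0.4938

By the reflection principle for standard BM, P(τ_b ≤ t) = 2 · P(B_t ≥ b). Since B_t ~ N(0, t), P(B_t ≥ 2.66) = 1 − Φ(2.66/√t) = 1 − Φ(2.66/√15.11) = 1 − Φ(0.6843) ≈ 0.24689. Doubling: P(τ_{2.66} ≤ 15.11) ≈ 2 · 0.24689 = 0.49378 ≈ 0.4938.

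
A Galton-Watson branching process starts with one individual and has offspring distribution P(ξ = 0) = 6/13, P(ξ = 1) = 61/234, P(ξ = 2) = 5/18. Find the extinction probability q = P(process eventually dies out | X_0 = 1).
q = 1

Mean offspring μ = 0·6/13 + 1·61/234 + 2·5/18 = 191/234 ≤ 1. For μ ≤ 1 with offspring not concentrated at 1, the Galton-Watson process goes extinct almost surely, so q = 1.
(Algebraic check: The pgf is f(s) = 6/13 + 61/234·s + 5/18·s². The extinction probability q is the smallest fixed point of f in [0, 1]. Setting s = f(s):
  5/18·s² + (61/234 − 1)·s + 6/13 = 0
  5/18·s² − (6/13 + 5/18)·s + 6/13 = 0
which factors as (s − 1)·(5/18·s − 6/13) = 0, giving roots s = 1 and s = (6/13)/(5/18) = 108/65. Since 108/65 ≥ 1, the smallest root in [0, 1] is s = 1.)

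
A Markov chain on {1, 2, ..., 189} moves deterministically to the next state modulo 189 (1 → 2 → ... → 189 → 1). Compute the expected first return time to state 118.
E[T_118 | X_0 = 118] = 189

The chain cycles deterministically, so starting at state 118 it returns in exactly 189 steps. Equivalently, the stationary distribution is uniform π_j = 1/189 for every state j, so by Kac's formula E[T_118] = 1/π_118 = 189.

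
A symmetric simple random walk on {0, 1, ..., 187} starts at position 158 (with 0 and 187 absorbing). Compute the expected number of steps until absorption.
E[τ | X_0 = 158] = 4582

Let v_k = E[τ | X_0 = k]. Boundary: v_0 = v_187 = 0. Recurrence: v_k = 1 + (v_{k-1} + v_{k+1})/2 for 1 ≤ k ≤ 186. The particular solution to v_k − (v_{k-1} + v_{k+1})/2 = 1 is v_k = −k^2. Adding homogeneous solution A + B k and matching boundaries gives v_k = k (187 − k). Substituting k = 158: v_158 = 158 · 29 = 4582.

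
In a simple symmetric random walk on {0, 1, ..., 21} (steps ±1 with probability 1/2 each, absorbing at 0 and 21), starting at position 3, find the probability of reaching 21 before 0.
P(hit 21 before 0) = 3/21 = 1/7

Let u_k = P(hit 21 before 0 | start at k). Then u_0 = 0, u_21 = 1, and u_k = u_{k-1}/2 + u_{k+1}/2 for 1 ≤ k ≤ 20. This harmonic recurrence is solved by u_k = k/21, giving u_3 = 3/21 = 1/7.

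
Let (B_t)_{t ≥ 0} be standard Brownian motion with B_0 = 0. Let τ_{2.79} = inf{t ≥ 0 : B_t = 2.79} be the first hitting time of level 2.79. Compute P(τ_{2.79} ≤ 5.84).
P(τ_{2.79} ≤ 5.84) = 2(1 − Φ(2.79/√5.84)) = 2(1 − Φ(1.1545)) ≈ 0.2483

By the reflection principle for standard BM, P(τ_b ≤ t) = 2 · P(B_t ≥ b). Since B_t ~ N(0, t), P(B_t ≥ 2.79) = 1 − Φ(2.79/√t) = 1 − Φ(2.79/√5.84) = 1 − Φ(1.1545) ≈ 0.12415. Doubling: P(τ_{2.79} ≤ 5.84) ≈ 2 · 0.12415 = 0.24830 ≈ 0.2483.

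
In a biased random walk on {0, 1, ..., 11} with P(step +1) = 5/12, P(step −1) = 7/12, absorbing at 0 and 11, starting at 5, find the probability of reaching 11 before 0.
P(hit 11 before 0) = (1 − (7/5)^5) / (1 − (7/5)^11) = 106890625/964249309

Let u_k denote P(reach 11 before 0 | start at k). Boundary: u_0 = 0, u_11 = 1. Recurrence: u_k = 5/12·u_{k+1} + 7/12·u_{k-1} for 1 ≤ k ≤ 10. Try u_k = A + B·r^k with r = q/p = (7/12)/(5/12) = 7/5. Substitution satisfies the recurrence; boundary conditions give:
  u_k = (1 − r^k) / (1 − r^N) = (1 − (7/5)^5) / (1 − (7/5)^11) = 106890625/964249309.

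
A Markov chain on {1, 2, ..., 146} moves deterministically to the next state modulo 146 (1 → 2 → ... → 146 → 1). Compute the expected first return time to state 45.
E[T_45 | X_0 = 45] = 146

The chain cycles deterministically, so starting at state 45 it returns in exactly 146 steps. Equivalently, the stationary distribution is uniform π_j = 1/146 for every state j, so by Kac's formula E[T_45] = 1/π_45 = 146.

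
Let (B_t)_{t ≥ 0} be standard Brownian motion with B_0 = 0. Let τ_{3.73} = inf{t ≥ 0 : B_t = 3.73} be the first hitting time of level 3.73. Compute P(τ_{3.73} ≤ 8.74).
P(τ_{3.73} ≤ 8.74) = 2(1 − Φ(3.73/√8.74)) = 2(1 − Φ(1.2617)) ≈ 0.2071

By the reflection principle for standard BM, P(τ_b ≤ t) = 2 · P(B_t ≥ b). Since B_t ~ N(0, t), P(B_t ≥ 3.73) = 1 − Φ(3.73/√t) = 1 − Φ(3.73/√8.74) = 1 − Φ(1.2617) ≈ 0.10353. Doubling: P(τ_{3.73} ≤ 8.74) ≈ 2 · 0.10353 = 0.20706 ≈ 0.2071.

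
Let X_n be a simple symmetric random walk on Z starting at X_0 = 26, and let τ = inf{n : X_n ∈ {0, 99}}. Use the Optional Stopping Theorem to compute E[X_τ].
E[X_τ] = 26

X_n is a martingale and τ is a bounded-mean stopping time (indeed τ is finite a.s. with bounded expectation since the walk is in a bounded region). By the OST, E[X_τ] = E[X_0] = 26. Equivalently: E[X_τ] = 99 · P(hit 99 first) + 0 · P(hit 0 first) = 99 · (26/99) = 26.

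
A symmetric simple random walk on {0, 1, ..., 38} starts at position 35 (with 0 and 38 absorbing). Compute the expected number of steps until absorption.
E[τ | X_0 = 35] = 105

Let v_k = E[τ | X_0 = k]. Boundary: v_0 = v_38 = 0. Recurrence: v_k = 1 + (v_{k-1} + v_{k+1})/2 for 1 ≤ k ≤ 37. The particular solution to v_k − (v_{k-1} + v_{k+1})/2 = 1 is v_k = −k^2. Adding homogeneous solution A + B k and matching boundaries gives v_k = k (38 − k). Substituting k = 35: v_35 = 35 · 3 = 105.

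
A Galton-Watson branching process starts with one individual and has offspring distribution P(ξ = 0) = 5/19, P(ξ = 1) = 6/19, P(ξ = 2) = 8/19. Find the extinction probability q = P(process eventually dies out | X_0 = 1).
q = 5/8

The pgf is f(s) = 5/19 + 6/19·s + 8/19·s². The extinction probability q is the smallest fixed point of f in [0, 1]. Setting s = f(s):
  8/19·s² + (6/19 − 1)·s + 5/19 = 0
  8/19·s² − (5/19 + 8/19)·s + 5/19 = 0
which factors as (s − 1)·(8/19·s − 5/19) = 0, giving roots s = 1 and s = (5/19)/(8/19) = 5/8.
Mean offspring μ = 6/19 + 2·8/19 = 22/19 > 1 (supercritical), so q < 1. The extinction probability is the smaller root: q = (5/19)/(8/19) = 5/8.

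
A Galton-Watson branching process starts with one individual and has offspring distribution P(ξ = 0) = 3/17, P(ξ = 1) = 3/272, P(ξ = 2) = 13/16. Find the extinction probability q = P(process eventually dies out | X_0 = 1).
q = 48/221

The pgf is f(s) = 3/17 + 3/272·s + 13/16·s². The extinction probability q is the smallest fixed point of f in [0, 1]. Setting s = f(s):
  13/16·s² + (3/272 − 1)·s + 3/17 = 0
  13/16·s² − (3/17 + 13/16)·s + 3/17 = 0
which factors as (s − 1)·(13/16·s − 3/17) = 0, giving roots s = 1 and s = (3/17)/(13/16) = 48/221.
Mean offspring μ = 3/272 + 2·13/16 = 445/272 > 1 (supercritical), so q < 1. The extinction probability is the smaller root: q = (3/17)/(13/16) = 48/221.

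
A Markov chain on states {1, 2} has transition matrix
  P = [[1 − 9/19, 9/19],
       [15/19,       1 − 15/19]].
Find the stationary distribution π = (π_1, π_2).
π_1 = 5/8, π_2 = 3/8

Solve πP = π with π_1 + π_2 = 1. From πP = π: π_1 · (1 − 9/19) + π_2 · 15/19 = π_1 ⇒ π_2 · 15/19 = π_1 · 9/19 ⇒ π_2/π_1 = (9/19)/(15/19) = 3/5. Together with π_1 + π_2 = 1:
  π_1 = (15/19)/(9/19 + 15/19) = (15/19)/(24/19) = 5/8,
  π_2 = (9/19)/(9/19 + 15/19) = (9/19)/(24/19) = 3/8.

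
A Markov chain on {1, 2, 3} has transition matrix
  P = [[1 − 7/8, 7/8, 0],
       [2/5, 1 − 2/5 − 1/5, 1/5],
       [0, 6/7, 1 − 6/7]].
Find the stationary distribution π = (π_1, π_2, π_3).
π = (96/355, 42/71, 49/355)

This is a birth-death chain on three states, which satisfies detailed balance: π_1 · P_{12} = π_2 · P_{21} and π_2 · P_{23} = π_3 · P_{32}.
From π_1 · 7/8 = π_2 · 2/5: π_2/π_1 = (7/8)/(2/5) = 35/16.
From π_2 · 1/5 = π_3 · 6/7: π_3/π_2 = (1/5)/(6/7) = 7/30.
Take π_1 proportional to 1; then unnormalized π = (1, 35/16, 49/96). Normalize by dividing by the sum 355/96:
  π = (96/355, 42/71, 49/355).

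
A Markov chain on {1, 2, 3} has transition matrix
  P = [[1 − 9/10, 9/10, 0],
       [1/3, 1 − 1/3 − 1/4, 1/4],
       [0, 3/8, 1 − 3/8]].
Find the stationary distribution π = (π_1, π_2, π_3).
π = (2/11, 27/55, 18/55)

This is a birth-death chain on three states, which satisfies detailed balance: π_1 · P_{12} = π_2 · P_{21} and π_2 · P_{23} = π_3 · P_{32}.
From π_1 · 9/10 = π_2 · 1/3: π_2/π_1 = (9/10)/(1/3) = 27/10.
From π_2 · 1/4 = π_3 · 3/8: π_3/π_2 = (1/4)/(3/8) = 2/3.
Take π_1 proportional to 1; then unnormalized π = (1, 27/10, 9/5). Normalize by dividing by the sum 11/2:
  π = (2/11, 27/55, 18/55).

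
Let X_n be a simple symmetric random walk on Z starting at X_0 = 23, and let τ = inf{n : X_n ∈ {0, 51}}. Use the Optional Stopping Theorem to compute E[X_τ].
E[X_τ] = 23

X_n is a martingale and τ is a bounded-mean stopping time (indeed τ is finite a.s. with bounded expectation since the walk is in a bounded region). By the OST, E[X_τ] = E[X_0] = 23. Equivalently: E[X_τ] = 51 · P(hit 51 first) + 0 · P(hit 0 first) = 51 · (23/51) = 23.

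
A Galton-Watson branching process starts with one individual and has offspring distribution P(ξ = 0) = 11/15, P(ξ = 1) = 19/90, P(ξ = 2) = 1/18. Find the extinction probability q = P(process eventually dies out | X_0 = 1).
q = 1

Mean offspring μ = 0·11/15 + 1·19/90 + 2·1/18 = 29/90 ≤ 1. For μ ≤ 1 with offspring not concentrated at 1, the Galton-Watson process goes extinct almost surely, so q = 1.
(Algebraic check: The pgf is f(s) = 11/15 + 19/90·s + 1/18·s². The extinction probability q is the smallest fixed point of f in [0, 1]. Setting s = f(s):
  1/18·s² + (19/90 − 1)·s + 11/15 = 0
  1/18·s² − (11/15 + 1/18)·s + 11/15 = 0
which factors as (s − 1)·(1/18·s − 11/15) = 0, giving roots s = 1 and s = (11/15)/(1/18) = 66/5. Since 66/5 ≥ 1, the smallest root in [0, 1] is s = 1.)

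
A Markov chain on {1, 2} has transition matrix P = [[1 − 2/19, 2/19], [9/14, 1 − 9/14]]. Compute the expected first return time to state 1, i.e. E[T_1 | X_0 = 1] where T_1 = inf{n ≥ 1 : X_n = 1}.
E[T_1 | X_0 = 1] = 1/π_1 = 199/171

For an irreducible recurrent Markov chain with stationary distribution π, E[T_i | X_0 = i] = 1/π_i (Kac's formula). Here π_1 = (9/14)/(2/19 + 9/14) = (9/14)/(199/266) = 171/199, so E[T_1 | X_0 = 1] = 1/π_1 = (2/19 + 9/14)/(9/14) = (199/266)/(9/14) = 199/171.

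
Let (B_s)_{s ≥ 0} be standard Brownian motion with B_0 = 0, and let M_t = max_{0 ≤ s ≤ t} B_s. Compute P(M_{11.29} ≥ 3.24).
P(M_{11.29} ≥ 3.24) = 2·P(B_{11.29} ≥ 3.24) = 2(1 − Φ(3.24/√11.29)) ≈ 0.3349

By the reflection principle for Brownian motion, P(M_t ≥ a) = 2 · P(B_t ≥ a) for a ≥ 0. Since B_t ~ N(0, t), P(B_t ≥ 3.24) = 1 − Φ(3.24/√t) = 1 − Φ(3.24/√11.29) = 1 − Φ(0.9643). So
  P(M_{11.29} ≥ 3.24) = 2(1 − Φ(0.9643)) ≈ 0.3349.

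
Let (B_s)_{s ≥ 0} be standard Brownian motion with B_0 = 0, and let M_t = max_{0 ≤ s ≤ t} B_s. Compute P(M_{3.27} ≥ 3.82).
P(M_{3.27} ≥ 3.82) = 2·P(B_{3.27} ≥ 3.82) = 2(1 − Φ(3.82/√3.27)) ≈ 0.0346

By the reflection principle for Brownian motion, P(M_t ≥ a) = 2 · P(B_t ≥ a) for a ≥ 0. Since B_t ~ N(0, t), P(B_t ≥ 3.82) = 1 − Φ(3.82/√t) = 1 − Φ(3.82/√3.27) = 1 − Φ(2.1125). So
  P(M_{3.27} ≥ 3.82) = 2(1 − Φ(2.1125)) ≈ 0.0346.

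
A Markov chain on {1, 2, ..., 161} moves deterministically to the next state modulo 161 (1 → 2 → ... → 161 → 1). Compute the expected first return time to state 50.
E[T_50 | X_0 = 50] = 161

The chain cycles deterministically, so starting at state 50 it returns in exactly 161 steps. Equivalently, the stationary distribution is uniform π_j = 1/161 for every state j, so by Kac's formula E[T_50] = 1/π_50 = 161.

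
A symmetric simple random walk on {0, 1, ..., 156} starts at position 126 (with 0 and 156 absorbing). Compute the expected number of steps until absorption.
E[τ | X_0 = 126] = 3780

Let v_k = E[τ | X_0 = k]. Boundary: v_0 = v_156 = 0. Recurrence: v_k = 1 + (v_{k-1} + v_{k+1})/2 for 1 ≤ k ≤ 155. The particular solution to v_k − (v_{k-1} + v_{k+1})/2 = 1 is v_k = −k^2. Adding homogeneous solution A + B k and matching boundaries gives v_k = k (156 − k). Substituting k = 126: v_126 = 126 · 30 = 3780.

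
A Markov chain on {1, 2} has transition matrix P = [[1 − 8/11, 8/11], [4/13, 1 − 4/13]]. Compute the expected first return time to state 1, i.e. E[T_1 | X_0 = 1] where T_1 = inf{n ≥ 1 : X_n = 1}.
E[T_1 | X_0 = 1] = 1/π_1 = 37/11

For an irreducible recurrent Markov chain with stationary distribution π, E[T_i | X_0 = i] = 1/π_i (Kac's formula). Here π_1 = (4/13)/(8/11 + 4/13) = (4/13)/(148/143) = 11/37, so E[T_1 | X_0 = 1] = 1/π_1 = (8/11 + 4/13)/(4/13) = (148/143)/(4/13) = 37/11.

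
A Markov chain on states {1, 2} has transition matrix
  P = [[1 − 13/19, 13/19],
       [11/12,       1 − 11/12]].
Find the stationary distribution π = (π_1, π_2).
π_1 = 209/365, π_2 = 156/365

Solve πP = π with π_1 + π_2 = 1. From πP = π: π_1 · (1 − 13/19) + π_2 · 11/12 = π_1 ⇒ π_2 · 11/12 = π_1 · 13/19 ⇒ π_2/π_1 = (13/19)/(11/12) = 156/209. Together with π_1 + π_2 = 1:
  π_1 = (11/12)/(13/19 + 11/12) = (11/12)/(365/228) = 209/365,
  π_2 = (13/19)/(13/19 + 11/12) = (13/19)/(365/228) = 156/365.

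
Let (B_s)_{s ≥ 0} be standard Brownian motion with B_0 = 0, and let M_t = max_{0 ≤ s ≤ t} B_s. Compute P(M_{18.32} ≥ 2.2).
P(M_{18.32} ≥ 2.2) = 2·P(B_{18.32} ≥ 2.2) = 2(1 − Φ(2.2/√18.32)) ≈ 0.6073

By the reflection principle for Brownian motion, P(M_t ≥ a) = 2 · P(B_t ≥ a) for a ≥ 0. Since B_t ~ N(0, t), P(B_t ≥ 2.2) = 1 − Φ(2.2/√t) = 1 − Φ(2.2/√18.32) = 1 − Φ(0.5140). So
  P(M_{18.32} ≥ 2.2) = 2(1 − Φ(0.5140)) ≈ 0.6073.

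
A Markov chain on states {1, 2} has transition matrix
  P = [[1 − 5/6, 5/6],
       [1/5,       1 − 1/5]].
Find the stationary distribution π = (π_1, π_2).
π_1 = 6/31, π_2 = 25/31

Solve πP = π with π_1 + π_2 = 1. From πP = π: π_1 · (1 − 5/6) + π_2 · 1/5 = π_1 ⇒ π_2 · 1/5 = π_1 · 5/6 ⇒ π_2/π_1 = (5/6)/(1/5) = 25/6. Together with π_1 + π_2 = 1:
  π_1 = (1/5)/(5/6 + 1/5) = (1/5)/(31/30) = 6/31,
  π_2 = (5/6)/(5/6 + 1/5) = (5/6)/(31/30) = 25/31.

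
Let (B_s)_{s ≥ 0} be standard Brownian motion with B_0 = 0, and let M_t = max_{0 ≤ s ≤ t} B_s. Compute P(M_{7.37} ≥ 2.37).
P(M_{7.37} ≥ 2.37) = 2·P(B_{7.37} ≥ 2.37) = 2(1 − Φ(2.37/√7.37)) ≈ 0.3827

By the reflection principle for Brownian motion, P(M_t ≥ a) = 2 · P(B_t ≥ a) for a ≥ 0. Since B_t ~ N(0, t), P(B_t ≥ 2.37) = 1 − Φ(2.37/√t) = 1 − Φ(2.37/√7.37) = 1 − Φ(0.8730). So
  P(M_{7.37} ≥ 2.37) = 2(1 − Φ(0.8730)) ≈ 0.3827.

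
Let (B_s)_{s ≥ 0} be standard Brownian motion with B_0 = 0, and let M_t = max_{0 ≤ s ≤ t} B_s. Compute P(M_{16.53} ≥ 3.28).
P(M_{16.53} ≥ 3.28) = 2·P(B_{16.53} ≥ 3.28) = 2(1 − Φ(3.28/√16.53)) ≈ 0.4198

By the reflection principle for Brownian motion, P(M_t ≥ a) = 2 · P(B_t ≥ a) for a ≥ 0. Since B_t ~ N(0, t), P(B_t ≥ 3.28) = 1 − Φ(3.28/√t) = 1 − Φ(3.28/√16.53) = 1 − Φ(0.8067). So
  P(M_{16.53} ≥ 3.28) = 2(1 − Φ(0.8067)) ≈ 0.4198.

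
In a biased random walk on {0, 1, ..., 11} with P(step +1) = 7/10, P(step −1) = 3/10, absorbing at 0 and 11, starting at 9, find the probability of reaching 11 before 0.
P(hit 11 before 0) = (1 − (3/7)^9) / (1 − (3/7)^11) = 494090569/494287399

Let u_k denote P(reach 11 before 0 | start at k). Boundary: u_0 = 0, u_11 = 1. Recurrence: u_k = 7/10·u_{k+1} + 3/10·u_{k-1} for 1 ≤ k ≤ 10. Try u_k = A + B·r^k with r = q/p = (3/10)/(7/10) = 3/7. Substitution satisfies the recurrence; boundary conditions give:
  u_k = (1 − r^k) / (1 − r^N) = (1 − (3/7)^9) / (1 − (3/7)^11) = 494090569/494287399.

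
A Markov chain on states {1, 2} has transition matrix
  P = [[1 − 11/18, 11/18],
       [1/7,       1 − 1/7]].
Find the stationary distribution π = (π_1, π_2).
π_1 = 18/95, π_2 = 77/95

Solve πP = π with π_1 + π_2 = 1. From πP = π: π_1 · (1 − 11/18) + π_2 · 1/7 = π_1 ⇒ π_2 · 1/7 = π_1 · 11/18 ⇒ π_2/π_1 = (11/18)/(1/7) = 77/18. Together with π_1 + π_2 = 1:
  π_1 = (1/7)/(11/18 + 1/7) = (1/7)/(95/126) = 18/95,
  π_2 = (11/18)/(11/18 + 1/7) = (11/18)/(95/126) = 77/95.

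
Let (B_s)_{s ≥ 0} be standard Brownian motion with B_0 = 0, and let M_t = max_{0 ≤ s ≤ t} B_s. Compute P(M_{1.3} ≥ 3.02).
P(M_{1.3} ≥ 3.02) = 2·P(B_{1.3} ≥ 3.02) = 2(1 − Φ(3.02/√1.3)) ≈ 0.0081

By the reflection principle for Brownian motion, P(M_t ≥ a) = 2 · P(B_t ≥ a) for a ≥ 0. Since B_t ~ N(0, t), P(B_t ≥ 3.02) = 1 − Φ(3.02/√t) = 1 − Φ(3.02/√1.3) = 1 − Φ(2.6487). So
  P(M_{1.3} ≥ 3.02) = 2(1 − Φ(2.6487)) ≈ 0.0081.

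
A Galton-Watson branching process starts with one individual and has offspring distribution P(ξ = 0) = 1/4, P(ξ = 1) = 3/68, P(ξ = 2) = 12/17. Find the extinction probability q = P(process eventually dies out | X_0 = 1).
q = 17/48

The pgf is f(s) = 1/4 + 3/68·s + 12/17·s². The extinction probability q is the smallest fixed point of f in [0, 1]. Setting s = f(s):
  12/17·s² + (3/68 − 1)·s + 1/4 = 0
  12/17·s² − (1/4 + 12/17)·s + 1/4 = 0
which factors as (s − 1)·(12/17·s − 1/4) = 0, giving roots s = 1 and s = (1/4)/(12/17) = 17/48.
Mean offspring μ = 3/68 + 2·12/17 = 99/68 > 1 (supercritical), so q < 1. The extinction probability is the smaller root: q = (1/4)/(12/17) = 17/48.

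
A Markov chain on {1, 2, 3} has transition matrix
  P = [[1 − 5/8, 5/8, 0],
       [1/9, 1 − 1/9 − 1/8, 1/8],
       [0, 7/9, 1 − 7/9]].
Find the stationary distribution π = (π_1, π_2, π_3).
π = (448/3373, 2520/3373, 405/3373)

This is a birth-death chain on three states, which satisfies detailed balance: π_1 · P_{12} = π_2 · P_{21} and π_2 · P_{23} = π_3 · P_{32}.
From π_1 · 5/8 = π_2 · 1/9: π_2/π_1 = (5/8)/(1/9) = 45/8.
From π_2 · 1/8 = π_3 · 7/9: π_3/π_2 = (1/8)/(7/9) = 9/56.
Take π_1 proportional to 1; then unnormalized π = (1, 45/8, 405/448). Normalize by dividing by the sum 3373/448:
  π = (448/3373, 2520/3373, 405/3373).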